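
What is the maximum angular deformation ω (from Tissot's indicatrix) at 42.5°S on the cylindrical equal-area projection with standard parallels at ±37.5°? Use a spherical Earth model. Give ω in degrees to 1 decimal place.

8.4°

Cylindrical equal-area (φ₀ = 37.5°): h = cos φ / cos 37.5° along meridians, k = cos 37.5° / cos φ along parallels; h·k = 1.
At 42.5°: h = 0.9293, k = 1.076; principal scales a = 1.076, b = 0.9293.
sin(ω/2) = (a − b)/(a + b) = 0.1467/2.005 = 0.07317, so ω = 2 arcsin(0.07317) ≈ 8.4°.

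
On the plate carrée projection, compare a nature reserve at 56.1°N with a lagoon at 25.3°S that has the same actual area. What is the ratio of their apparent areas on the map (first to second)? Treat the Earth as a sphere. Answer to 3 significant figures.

In the plate carrée (x = Rλ, y = Rφ), meridians are true-scale (h = 1) and parallels are stretched by k = sec φ.
Areal scale at 56.1°: h·k = 1.000 × 1.793 = 1.793.
Areal scale at 25.3°: h·k = 1.000 × 1.106 = 1.106.
Ratio = 1.793/1.106 ≈ 1.62.

1.62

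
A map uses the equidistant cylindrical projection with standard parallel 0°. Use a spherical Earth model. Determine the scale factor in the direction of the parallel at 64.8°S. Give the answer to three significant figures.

In the plate carrée (x = Rλ, y = Rφ), meridians are true-scale (h = 1) and parallels are stretched by k = sec φ.
k = 1/cos 64.8° = 1/0.4258 = 2.349.

2.35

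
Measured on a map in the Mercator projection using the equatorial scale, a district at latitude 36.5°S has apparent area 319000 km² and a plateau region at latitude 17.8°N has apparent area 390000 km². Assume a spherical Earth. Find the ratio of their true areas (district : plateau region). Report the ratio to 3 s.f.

Mercator's areal exaggeration is sec²φ; hence true area = (apparent area) · cos²φ.
True area of district: 319000 × cos²(36.5°) = 319000 × 0.6462 = 206100 km².
True area of plateau region: 390000 × cos²(17.8°) = 390000 × 0.9066 = 353600 km².
Ratio = 206100 / 353600 ≈ 0.583.

0.583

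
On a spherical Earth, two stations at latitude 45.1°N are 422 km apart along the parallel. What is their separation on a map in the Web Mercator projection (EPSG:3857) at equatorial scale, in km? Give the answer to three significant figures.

For Mercator, h = k = sec φ (a conformal cylindrical projection has a single point scale, 1/cos φ).
Along the parallel, k = sec 45.1° = 1/0.7059 = 1.417.
Map distance = 422 × 1.417 ≈ 598 km.

598 km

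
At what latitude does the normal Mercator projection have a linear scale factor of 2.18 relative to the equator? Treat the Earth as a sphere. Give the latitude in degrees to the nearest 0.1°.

62.7°

Mercator scale is k = sec φ = 1/cos φ.
1/cos φ = 2.18  ⇒  cos φ = 0.4587  ⇒  φ = arccos(0.4587) ≈ 62.7°.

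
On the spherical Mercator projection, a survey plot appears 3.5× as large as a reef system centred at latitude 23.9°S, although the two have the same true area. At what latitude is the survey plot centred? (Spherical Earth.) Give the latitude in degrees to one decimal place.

60.7°

On Mercator, (apparent₁)/(apparent₂) = sec²φ₁ / sec²φ₂ when true areas are equal.
cos²φ₂ / cos²φ₁ = 3.5  ⇒  cos φ₁ = cos 23.9° / √3.5 = 0.9143/1.871 = 0.4887.
φ₁ = arccos(0.4887) ≈ 60.7°.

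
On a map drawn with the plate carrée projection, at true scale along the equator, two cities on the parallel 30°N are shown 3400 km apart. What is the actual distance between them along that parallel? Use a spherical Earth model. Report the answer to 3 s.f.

In the plate carrée (x = Rλ, y = Rφ), meridians are true-scale (h = 1) and parallels are stretched by k = sec φ.
Along the parallel at 30°, map distances are exaggerated by k = sec 30° = 1.155.
True distance = 3400 / 1.155 = 3400 × cos 30° ≈ 2940 km.

2940 km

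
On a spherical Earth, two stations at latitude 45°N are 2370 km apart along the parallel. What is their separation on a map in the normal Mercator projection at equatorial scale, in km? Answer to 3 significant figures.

Mercator is conformal, so the point scale is isotropic: h = k = sec φ = 1/cos φ.
Along the parallel, k = sec 45° = 1/0.7071 = 1.414.
Map distance = 2370 × 1.414 ≈ 3350 km.

3350 km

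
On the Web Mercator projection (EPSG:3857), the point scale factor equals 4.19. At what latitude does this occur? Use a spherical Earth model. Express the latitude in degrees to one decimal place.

76.2°

Mercator scale is k = sec φ = 1/cos φ.
1/cos φ = 4.19  ⇒  cos φ = 0.2387  ⇒  φ = arccos(0.2387) ≈ 76.2°.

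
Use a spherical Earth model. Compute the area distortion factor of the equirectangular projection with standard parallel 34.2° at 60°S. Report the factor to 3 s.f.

1.65

In the equirectangular projection with standard parallel φ₀ = 34.2° (x = Rλ cos φ₀, y = Rφ), meridians are true-scale (h = 1) and the parallel scale is k = cos φ₀ / cos φ.
Areal scale = h·k = 1 × cos φ₀ / cos φ; at 60°, h = 1.000, k = 1.654, so h·k = 1.654.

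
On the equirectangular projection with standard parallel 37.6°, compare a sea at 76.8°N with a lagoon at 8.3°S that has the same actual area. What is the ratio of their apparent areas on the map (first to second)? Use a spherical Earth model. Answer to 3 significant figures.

In the equirectangular projection with standard parallel φ₀ = 37.6° (x = Rλ cos φ₀, y = Rφ), meridians are true-scale (h = 1) and the parallel scale is k = cos φ₀ / cos φ.
Areal scale at 76.8°: h·k = 1.000 × 3.470 = 3.470.
Areal scale at 8.3°: h·k = 1.000 × 0.8007 = 0.8007.
Ratio = 3.470/0.8007 ≈ 4.33.

4.33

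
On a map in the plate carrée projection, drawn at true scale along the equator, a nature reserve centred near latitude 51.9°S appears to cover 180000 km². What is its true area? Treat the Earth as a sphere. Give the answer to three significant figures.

111000 km²

In the plate carrée (x = Rλ, y = Rφ), meridians are true-scale (h = 1) and parallels are stretched by k = sec φ.
Areal scale = h·k = 1 × sec φ; at 51.9°, h = 1.000, k = 1.621, so h·k = 1.621.
True area = apparent / (areal scale) = 180000 / 1.621 ≈ 111000 km².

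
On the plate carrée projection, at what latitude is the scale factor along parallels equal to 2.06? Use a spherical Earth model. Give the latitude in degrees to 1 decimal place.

61.0°

Plate carrée: h = 1, k = sec φ along parallels.
sec φ = 2.06  ⇒  cos φ = 0.4854  ⇒  φ ≈ 61.0°.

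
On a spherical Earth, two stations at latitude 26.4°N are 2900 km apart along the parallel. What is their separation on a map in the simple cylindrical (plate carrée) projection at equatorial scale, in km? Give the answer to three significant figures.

3240 km

For the equirectangular projection with φ₀ = 0 (plate carrée), h = 1 along meridians and k = sec φ along parallels.
Along the parallel, k = sec 26.4° = 1/0.8957 = 1.116.
Map distance = 2900 × 1.116 ≈ 3240 km.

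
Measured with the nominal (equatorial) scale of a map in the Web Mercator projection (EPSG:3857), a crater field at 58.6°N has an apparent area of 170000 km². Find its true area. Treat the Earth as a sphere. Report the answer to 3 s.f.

For Mercator, h = k = sec φ (a conformal cylindrical projection has a single point scale, 1/cos φ).
Areal scale = k² = sec²φ = 1/cos²(58.6°) = 1/0.5210² = 3.684.
True area = apparent / (areal scale) = 170000 / 3.684 ≈ 46100 km².

46100 km²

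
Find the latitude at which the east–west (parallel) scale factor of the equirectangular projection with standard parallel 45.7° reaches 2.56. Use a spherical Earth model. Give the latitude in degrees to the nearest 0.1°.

In the equirectangular projection with standard parallel φ₀ = 45.7° (x = Rλ cos φ₀, y = Rφ), meridians are true-scale (h = 1) and the parallel scale is k = cos φ₀ / cos φ.
k = cos φ₀ / cos φ = 2.56  ⇒  cos φ = cos 45.7° / 2.56 = 0.2728.
φ = arccos(0.2728) ≈ 74.2°.

74.2°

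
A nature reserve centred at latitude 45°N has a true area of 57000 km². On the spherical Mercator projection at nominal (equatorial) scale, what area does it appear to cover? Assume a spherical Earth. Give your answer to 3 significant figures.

114000 km²

Mercator is conformal, so the point scale is isotropic: h = k = sec φ = 1/cos φ.
Areal scale = k² = sec²φ = 1/cos²(45°) = 1/0.7071² = 2.000.
Apparent area = 57000 × 2.000 ≈ 114000 km².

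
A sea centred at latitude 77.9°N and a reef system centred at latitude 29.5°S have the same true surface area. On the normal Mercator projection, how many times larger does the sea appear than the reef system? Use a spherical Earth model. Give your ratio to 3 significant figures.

On Mercator, area is exaggerated by sec²φ = 1/cos²φ.
At 77.9°: sec²(77.9°) = 1/0.2096² = 22.76.
At 29.5°: sec²(29.5°) = 1/0.8704² = 1.320.
Ratio = 22.76/1.320 = cos²(29.5°)/cos²(77.9°) ≈ 17.2.

17.2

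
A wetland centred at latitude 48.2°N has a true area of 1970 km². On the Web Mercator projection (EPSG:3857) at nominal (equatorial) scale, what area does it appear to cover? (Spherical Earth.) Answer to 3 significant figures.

Mercator is conformal, so the point scale is isotropic: h = k = sec φ = 1/cos φ.
Areal scale = k² = sec²φ = 1/cos²(48.2°) = 1/0.6665² = 2.251.
Apparent area = 1970 × 2.251 ≈ 4430 km².

4430 km²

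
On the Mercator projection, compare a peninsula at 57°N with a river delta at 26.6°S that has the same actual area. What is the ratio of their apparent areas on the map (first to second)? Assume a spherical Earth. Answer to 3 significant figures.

2.70

Mercator areal scale is sec²φ.
At 57°: sec²(57°) = 1/0.5446² = 3.371.
At 26.6°: sec²(26.6°) = 1/0.8942² = 1.251.
Ratio = 3.371/1.251 = cos²(26.6°)/cos²(57°) ≈ 2.70.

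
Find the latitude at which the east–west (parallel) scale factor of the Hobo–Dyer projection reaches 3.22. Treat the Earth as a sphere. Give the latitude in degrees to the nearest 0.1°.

The Hobo–Dyer projection is cylindrical equal-area with φ₀ = 37.5°. For cylindrical equal-area with standard parallel φ₀, h = cos φ / cos φ₀ and k = cos φ₀ / cos φ, so h·k = 1.
k = cos φ₀ / cos φ = 3.22  ⇒  cos φ = cos 37.5° / 3.22 = 0.2464.
φ = arccos(0.2464) ≈ 75.7°.

75.7°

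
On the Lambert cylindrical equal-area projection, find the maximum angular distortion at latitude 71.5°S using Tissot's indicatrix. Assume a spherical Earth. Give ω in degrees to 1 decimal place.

The Lambert cylindrical equal-area projection is the cylindrical equal-area projection with its standard parallel at the equator (φ₀ = 0). Cylindrical equal-area (φ₀ = 0°): h = cos φ / cos 0° along meridians, k = cos 0° / cos φ along parallels; h·k = 1.
At 71.5°: h = 0.3173, k = 3.152; principal scales a = 3.152, b = 0.3173.
sin(ω/2) = (a − b)/(a + b) = 2.834/3.469 = 0.8171, so ω = 2 arcsin(0.8171) ≈ 109.6°.

109.6°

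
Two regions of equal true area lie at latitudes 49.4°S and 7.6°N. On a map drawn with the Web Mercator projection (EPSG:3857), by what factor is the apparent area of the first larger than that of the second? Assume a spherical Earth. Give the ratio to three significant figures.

2.32

Mercator areal scale is sec²φ.
At 49.4°: sec²(49.4°) = 1/0.6508² = 2.361.
At 7.6°: sec²(7.6°) = 1/0.9912² = 1.018.
Ratio = 2.361/1.018 = cos²(7.6°)/cos²(49.4°) ≈ 2.32.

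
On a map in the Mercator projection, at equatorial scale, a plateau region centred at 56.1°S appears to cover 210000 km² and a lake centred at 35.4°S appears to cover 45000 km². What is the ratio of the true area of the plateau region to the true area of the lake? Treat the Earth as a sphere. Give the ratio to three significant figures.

On Mercator the areal scale is sec²φ, so true area = apparent × cos²φ.
True area of plateau region: 210000 × cos²(56.1°) = 210000 × 0.3111 = 65330 km².
True area of lake: 45000 × cos²(35.4°) = 45000 × 0.6644 = 29900 km².
Ratio = 65330 / 29900 ≈ 2.18.

2.18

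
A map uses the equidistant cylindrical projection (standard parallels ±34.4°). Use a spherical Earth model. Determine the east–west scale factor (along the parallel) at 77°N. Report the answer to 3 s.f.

3.67

In the equirectangular projection with standard parallel φ₀ = 34.4° (x = Rλ cos φ₀, y = Rφ), meridians are true-scale (h = 1) and the parallel scale is k = cos φ₀ / cos φ.
k = cos 34.4° / cos 77° = 0.8251/0.2250 = 3.668.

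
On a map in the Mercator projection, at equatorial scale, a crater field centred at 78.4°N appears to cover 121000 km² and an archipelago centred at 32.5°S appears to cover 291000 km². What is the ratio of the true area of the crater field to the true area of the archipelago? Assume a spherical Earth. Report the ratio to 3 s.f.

0.0236

On Mercator the areal scale is sec²φ, so true area = apparent × cos²φ.
True area of crater field: 121000 × cos²(78.4°) = 121000 × 0.04043 = 4892 km².
True area of archipelago: 291000 × cos²(32.5°) = 291000 × 0.7113 = 207000 km².
Ratio = 4892 / 207000 ≈ 0.0236.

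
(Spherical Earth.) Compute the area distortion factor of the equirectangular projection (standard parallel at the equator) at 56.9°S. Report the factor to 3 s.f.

In the plate carrée (x = Rλ, y = Rφ), meridians are true-scale (h = 1) and parallels are stretched by k = sec φ.
Areal scale = h·k = 1 × sec φ; at 56.9°, h = 1.000, k = 1.831, so h·k = 1.831.

1.83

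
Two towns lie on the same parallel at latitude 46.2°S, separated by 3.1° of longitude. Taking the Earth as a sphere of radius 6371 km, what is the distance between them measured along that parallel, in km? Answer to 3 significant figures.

239 km

Arc length along a parallel = R cos φ · Δλ (with Δλ in radians).
= 6371 × cos 46.2° × (3.1° × π/180) = 6371 × 0.6921 × 0.05411 ≈ 239 km.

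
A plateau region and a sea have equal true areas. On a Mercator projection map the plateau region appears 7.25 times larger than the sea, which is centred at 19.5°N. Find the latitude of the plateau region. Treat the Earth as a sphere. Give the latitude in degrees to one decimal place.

On Mercator, (apparent₁)/(apparent₂) = sec²φ₁ / sec²φ₂ when true areas are equal.
cos²φ₂ / cos²φ₁ = 7.25  ⇒  cos φ₁ = cos 19.5° / √7.25 = 0.9426/2.693 = 0.3501.
φ₁ = arccos(0.3501) ≈ 69.5°.

69.5°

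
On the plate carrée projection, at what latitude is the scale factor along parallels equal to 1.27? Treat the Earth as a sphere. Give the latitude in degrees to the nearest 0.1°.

Plate carrée: h = 1, k = sec φ along parallels.
sec φ = 1.27  ⇒  cos φ = 0.7874  ⇒  φ ≈ 38.1°.

38.1°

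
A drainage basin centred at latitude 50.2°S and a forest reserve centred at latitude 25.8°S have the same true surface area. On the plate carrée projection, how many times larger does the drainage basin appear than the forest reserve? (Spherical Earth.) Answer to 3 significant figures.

1.41

Plate carrée maps x = Rλ, y = Rφ. The meridian scale is h = 1 and the parallel scale is k = 1/cos φ = sec φ.
Areal scale at 50.2°: h·k = 1.000 × 1.562 = 1.562.
Areal scale at 25.8°: h·k = 1.000 × 1.111 = 1.111.
Ratio = 1.562/1.111 ≈ 1.41.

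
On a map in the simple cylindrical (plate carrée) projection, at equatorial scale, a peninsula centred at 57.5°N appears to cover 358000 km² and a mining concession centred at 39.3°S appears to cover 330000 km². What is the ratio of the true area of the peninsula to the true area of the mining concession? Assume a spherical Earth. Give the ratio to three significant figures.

Plate carrée has h = 1 and k = sec φ, giving areal scale sec φ; true area = (apparent area) · cos φ.
True area of peninsula: 358000 × cos(57.5°) = 358000 × 0.5373 = 192400 km².
True area of mining concession: 330000 × cos(39.3°) = 330000 × 0.7738 = 255400 km².
Ratio = 192400 / 255400 ≈ 0.753.

0.753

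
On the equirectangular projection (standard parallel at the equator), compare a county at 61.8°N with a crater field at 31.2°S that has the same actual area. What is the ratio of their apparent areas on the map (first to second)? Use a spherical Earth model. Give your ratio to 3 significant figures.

1.81

In the plate carrée (x = Rλ, y = Rφ), meridians are true-scale (h = 1) and parallels are stretched by k = sec φ.
Areal scale at 61.8°: h·k = 1.000 × 2.116 = 2.116.
Areal scale at 31.2°: h·k = 1.000 × 1.169 = 1.169.
Ratio = 2.116/1.169 ≈ 1.81.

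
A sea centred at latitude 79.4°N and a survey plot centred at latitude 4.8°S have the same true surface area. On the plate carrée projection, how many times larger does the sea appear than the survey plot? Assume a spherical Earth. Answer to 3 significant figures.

Plate carrée maps x = Rλ, y = Rφ. The meridian scale is h = 1 and the parallel scale is k = 1/cos φ = sec φ.
Areal scale at 79.4°: h·k = 1.000 × 5.436 = 5.436.
Areal scale at 4.8°: h·k = 1.000 × 1.004 = 1.004.
Ratio = 5.436/1.004 ≈ 5.42.

5.42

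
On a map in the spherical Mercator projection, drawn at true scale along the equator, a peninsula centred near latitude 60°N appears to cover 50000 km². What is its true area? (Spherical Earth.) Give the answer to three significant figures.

12500 km²

Mercator is conformal, so the point scale is isotropic: h = k = sec φ = 1/cos φ.
Areal scale = k² = sec²φ = 1/cos²(60°) = 1/0.5000² = 4.000.
True area = apparent / (areal scale) = 50000 / 4.000 ≈ 12500 km².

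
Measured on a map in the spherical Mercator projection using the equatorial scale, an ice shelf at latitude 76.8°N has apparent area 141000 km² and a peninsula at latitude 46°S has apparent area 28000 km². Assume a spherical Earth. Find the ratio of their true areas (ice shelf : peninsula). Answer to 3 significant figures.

On Mercator the areal scale is sec²φ, so true area = apparent × cos²φ.
True area of ice shelf: 141000 × cos²(76.8°) = 141000 × 0.05214 = 7352 km².
True area of peninsula: 28000 × cos²(46°) = 28000 × 0.4826 = 13510 km².
Ratio = 7352 / 13510 ≈ 0.544.

0.544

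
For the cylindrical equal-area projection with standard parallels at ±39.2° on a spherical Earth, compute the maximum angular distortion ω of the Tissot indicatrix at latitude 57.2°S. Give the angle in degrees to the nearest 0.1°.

For cylindrical equal-area with standard parallel φ₀, h = cos φ / cos φ₀ and k = cos φ₀ / cos φ, so h·k = 1.
At 57.2°: h = 0.6990, k = 1.431; principal scales a = 1.431, b = 0.6990.
sin(ω/2) = (a − b)/(a + b) = 0.7315/2.130 = 0.3435, so ω = 2 arcsin(0.3435) ≈ 40.2°.

40.2°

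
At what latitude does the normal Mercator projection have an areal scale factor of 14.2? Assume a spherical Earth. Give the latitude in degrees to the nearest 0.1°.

Mercator areal scale is sec²φ.
sec²φ = 14.2  ⇒  cos²φ = 0.07042  ⇒  cos φ = 0.2654.
φ = arccos(0.2654) ≈ 74.6°.

74.6°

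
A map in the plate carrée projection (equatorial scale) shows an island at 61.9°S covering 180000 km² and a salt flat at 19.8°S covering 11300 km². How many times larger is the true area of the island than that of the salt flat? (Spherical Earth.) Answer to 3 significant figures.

7.97

On the plate carrée, areal scale = h·k = 1 × sec φ, so true area = apparent × cos φ.
True area of island: 180000 × cos(61.9°) = 180000 × 0.4710 = 84780 km².
True area of salt flat: 11300 × cos(19.8°) = 11300 × 0.9409 = 10630 km².
Ratio = 84780 / 10630 ≈ 7.97.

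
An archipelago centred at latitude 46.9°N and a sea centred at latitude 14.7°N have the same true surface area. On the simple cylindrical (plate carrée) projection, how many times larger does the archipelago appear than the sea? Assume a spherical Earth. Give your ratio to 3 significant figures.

In the plate carrée (x = Rλ, y = Rφ), meridians are true-scale (h = 1) and parallels are stretched by k = sec φ.
Areal scale at 46.9°: h·k = 1.000 × 1.464 = 1.464.
Areal scale at 14.7°: h·k = 1.000 × 1.034 = 1.034.
Ratio = 1.464/1.034 ≈ 1.42.

1.42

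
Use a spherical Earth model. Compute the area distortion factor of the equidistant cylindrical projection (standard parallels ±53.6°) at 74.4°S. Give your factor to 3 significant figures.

2.21

With standard parallel φ₀ = 53.6°, the equirectangular projection gives x = Rλ cos φ₀, y = Rφ, so h = 1 and k = cos 53.6° / cos φ.
Areal scale = h·k = 1 × cos φ₀ / cos φ; at 74.4°, h = 1.000, k = 2.207, so h·k = 2.207.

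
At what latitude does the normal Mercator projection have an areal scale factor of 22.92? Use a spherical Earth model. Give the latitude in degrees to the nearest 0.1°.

Mercator areal scale is sec²φ.
sec²φ = 22.92  ⇒  cos²φ = 0.04363  ⇒  cos φ = 0.2089.
φ = arccos(0.2089) ≈ 77.9°.

77.9°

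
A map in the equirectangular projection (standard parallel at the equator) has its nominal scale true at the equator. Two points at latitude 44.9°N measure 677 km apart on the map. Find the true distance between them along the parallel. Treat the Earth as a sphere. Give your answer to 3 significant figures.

480 km

For the equirectangular projection with φ₀ = 0 (plate carrée), h = 1 along meridians and k = sec φ along parallels.
Along the parallel at 44.9°, map distances are exaggerated by k = sec 44.9° = 1.412.
True distance = 677 / 1.412 = 677 × cos 44.9° ≈ 480 km.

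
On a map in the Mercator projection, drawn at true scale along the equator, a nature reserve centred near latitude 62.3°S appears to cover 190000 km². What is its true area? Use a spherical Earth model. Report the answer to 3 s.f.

41100 km²

The Mercator projection is conformal; its linear scale factor is the same in every direction and equals sec φ = 1/cos φ.
Areal scale = k² = sec²φ = 1/cos²(62.3°) = 1/0.4648² = 4.628.
True area = apparent / (areal scale) = 190000 / 4.628 ≈ 41100 km².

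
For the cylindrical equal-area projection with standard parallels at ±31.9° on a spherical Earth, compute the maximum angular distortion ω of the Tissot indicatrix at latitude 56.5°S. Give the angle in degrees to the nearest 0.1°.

47.9°

For cylindrical equal-area with standard parallel φ₀, h = cos φ / cos φ₀ and k = cos φ₀ / cos φ, so h·k = 1.
At 56.5°: h = 0.6501, k = 1.538; principal scales a = 1.538, b = 0.6501.
sin(ω/2) = (a − b)/(a + b) = 0.8880/2.188 = 0.4058, so ω = 2 arcsin(0.4058) ≈ 47.9°.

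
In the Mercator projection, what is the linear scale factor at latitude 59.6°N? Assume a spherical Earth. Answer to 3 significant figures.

1.98

For Mercator, h = k = sec φ (a conformal cylindrical projection has a single point scale, 1/cos φ).
k = 1/cos 59.6° = 1/0.5060 = 1.976.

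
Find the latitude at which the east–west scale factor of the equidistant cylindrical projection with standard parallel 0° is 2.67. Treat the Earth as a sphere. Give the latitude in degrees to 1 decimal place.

68.0°

Plate carrée: h = 1, k = sec φ along parallels.
sec φ = 2.67  ⇒  cos φ = 0.3745  ⇒  φ ≈ 68.0°.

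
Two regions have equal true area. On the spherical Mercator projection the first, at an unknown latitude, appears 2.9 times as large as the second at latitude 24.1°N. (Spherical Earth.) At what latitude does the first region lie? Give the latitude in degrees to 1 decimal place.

57.6°

Mercator areal scale is sec²φ, so apparent-area ratio = sec²φ₁ / sec²φ₂ = cos²φ₂ / cos²φ₁.
cos²φ₂ / cos²φ₁ = 2.9  ⇒  cos φ₁ = cos 24.1° / √2.9 = 0.9128/1.703 = 0.5360.
φ₁ = arccos(0.5360) ≈ 57.6°.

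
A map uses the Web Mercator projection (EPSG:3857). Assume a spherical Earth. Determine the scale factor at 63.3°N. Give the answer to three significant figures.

2.23

The Mercator projection is conformal; its linear scale factor is the same in every direction and equals sec φ = 1/cos φ.
k = 1/cos 63.3° = 1/0.4493 = 2.226.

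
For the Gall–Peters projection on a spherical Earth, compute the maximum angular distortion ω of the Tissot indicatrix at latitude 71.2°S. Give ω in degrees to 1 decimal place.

The Gall–Peters projection is cylindrical equal-area with φ₀ = 45°. For cylindrical equal-area with standard parallel φ₀, h = cos φ / cos φ₀ and k = cos φ₀ / cos φ, so h·k = 1.
At 71.2°: h = 0.4558, k = 2.194; principal scales a = 2.194, b = 0.4558.
sin(ω/2) = (a − b)/(a + b) = 1.738/2.650 = 0.6560, so ω = 2 arcsin(0.6560) ≈ 82.0°.

82.0°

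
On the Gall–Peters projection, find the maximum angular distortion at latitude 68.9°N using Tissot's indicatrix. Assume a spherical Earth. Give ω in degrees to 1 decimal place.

Gall–Peters is a cylindrical equal-area projection with standard parallels at ±45°. Cylindrical equal-area (φ₀ = 45°): h = cos φ / cos 45° along meridians, k = cos 45° / cos φ along parallels; h·k = 1.
At 68.9°: h = 0.5091, k = 1.964; principal scales a = 1.964, b = 0.5091.
sin(ω/2) = (a − b)/(a + b) = 1.455/2.473 = 0.5883, so ω = 2 arcsin(0.5883) ≈ 72.1°.

72.1°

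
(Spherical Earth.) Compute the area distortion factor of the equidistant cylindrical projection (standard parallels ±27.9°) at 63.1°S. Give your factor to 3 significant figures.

1.95

In the equirectangular projection with standard parallel φ₀ = 27.9° (x = Rλ cos φ₀, y = Rφ), meridians are true-scale (h = 1) and the parallel scale is k = cos φ₀ / cos φ.
Areal scale = h·k = 1 × cos φ₀ / cos φ; at 63.1°, h = 1.000, k = 1.953, so h·k = 1.953.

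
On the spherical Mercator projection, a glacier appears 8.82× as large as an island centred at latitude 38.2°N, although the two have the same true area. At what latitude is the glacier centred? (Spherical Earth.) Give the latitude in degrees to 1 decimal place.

On Mercator, (apparent₁)/(apparent₂) = sec²φ₁ / sec²φ₂ when true areas are equal.
cos²φ₂ / cos²φ₁ = 8.82  ⇒  cos φ₁ = cos 38.2° / √8.82 = 0.7859/2.970 = 0.2646.
φ₁ = arccos(0.2646) ≈ 74.7°.

74.7°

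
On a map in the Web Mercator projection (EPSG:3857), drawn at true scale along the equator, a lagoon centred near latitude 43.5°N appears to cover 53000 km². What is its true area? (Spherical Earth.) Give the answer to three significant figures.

Mercator is conformal, so the point scale is isotropic: h = k = sec φ = 1/cos φ.
Areal scale = k² = sec²φ = 1/cos²(43.5°) = 1/0.7254² = 1.901.
True area = apparent / (areal scale) = 53000 / 1.901 ≈ 27900 km².

27900 km²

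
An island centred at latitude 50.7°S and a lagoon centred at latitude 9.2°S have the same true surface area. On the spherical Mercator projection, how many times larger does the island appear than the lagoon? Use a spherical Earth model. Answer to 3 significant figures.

Mercator areal scale is sec²φ.
At 50.7°: sec²(50.7°) = 1/0.6334² = 2.493.
At 9.2°: sec²(9.2°) = 1/0.9871² = 1.026.
Ratio = 2.493/1.026 = cos²(9.2°)/cos²(50.7°) ≈ 2.43.

2.43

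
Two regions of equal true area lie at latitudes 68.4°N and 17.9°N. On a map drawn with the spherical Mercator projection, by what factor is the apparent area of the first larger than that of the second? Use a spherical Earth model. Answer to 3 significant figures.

Mercator is conformal with k = sec φ, so areal scale = k² = sec²φ.
At 68.4°: sec²(68.4°) = 1/0.3681² = 7.379.
At 17.9°: sec²(17.9°) = 1/0.9516² = 1.104.
Ratio = 7.379/1.104 = cos²(17.9°)/cos²(68.4°) ≈ 6.68.

6.68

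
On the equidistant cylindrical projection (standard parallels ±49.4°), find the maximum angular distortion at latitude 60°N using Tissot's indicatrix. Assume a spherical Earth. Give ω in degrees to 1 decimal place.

15.1°

In the equirectangular projection with standard parallel φ₀ = 49.4° (x = Rλ cos φ₀, y = Rφ), meridians are true-scale (h = 1) and the parallel scale is k = cos φ₀ / cos φ.
At 60°: h = 1.000, k = 1.302; principal scales a = 1.302, b = 1.000.
sin(ω/2) = (a − b)/(a + b) = 0.3015/2.302 = 0.1310, so ω = 2 arcsin(0.1310) ≈ 15.1°.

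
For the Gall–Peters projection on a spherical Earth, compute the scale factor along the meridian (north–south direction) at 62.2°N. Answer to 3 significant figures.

0.660

The Gall–Peters projection is cylindrical equal-area with φ₀ = 45°. For cylindrical equal-area with standard parallel φ₀, h = cos φ / cos φ₀ and k = cos φ₀ / cos φ, so h·k = 1.
h = cos 62.2° / cos 45° = 0.4664/0.7071 = 0.6596.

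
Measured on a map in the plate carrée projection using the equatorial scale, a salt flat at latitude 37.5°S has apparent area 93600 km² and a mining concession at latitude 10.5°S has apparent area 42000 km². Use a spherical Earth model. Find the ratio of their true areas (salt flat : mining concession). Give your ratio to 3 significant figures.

1.80

On the plate carrée, areal scale = h·k = 1 × sec φ, so true area = apparent × cos φ.
True area of salt flat: 93600 × cos(37.5°) = 93600 × 0.7934 = 74260 km².
True area of mining concession: 42000 × cos(10.5°) = 42000 × 0.9833 = 41300 km².
Ratio = 74260 / 41300 ≈ 1.80.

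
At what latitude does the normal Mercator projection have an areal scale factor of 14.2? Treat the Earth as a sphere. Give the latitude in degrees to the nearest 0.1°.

74.6°

Mercator areal scale is sec²φ.
sec²φ = 14.2  ⇒  cos²φ = 0.07042  ⇒  cos φ = 0.2654.
φ = arccos(0.2654) ≈ 74.6°.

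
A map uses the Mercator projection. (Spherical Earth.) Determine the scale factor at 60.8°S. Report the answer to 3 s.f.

For Mercator, h = k = sec φ (a conformal cylindrical projection has a single point scale, 1/cos φ).
k = 1/cos 60.8° = 1/0.4879 = 2.050.

2.05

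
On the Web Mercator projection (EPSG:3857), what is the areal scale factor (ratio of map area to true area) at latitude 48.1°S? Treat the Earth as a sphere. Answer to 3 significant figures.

The Mercator projection is conformal; its linear scale factor is the same in every direction and equals sec φ = 1/cos φ.
Areal scale = k² = sec²φ = 1/cos²(48.1°) = 1/0.6678² = 2.242.

2.24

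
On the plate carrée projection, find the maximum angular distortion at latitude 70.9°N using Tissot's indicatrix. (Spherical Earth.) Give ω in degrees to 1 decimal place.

60.9°

For the equirectangular projection with φ₀ = 0 (plate carrée), h = 1 along meridians and k = sec φ along parallels.
At 70.9°: h = 1.000, k = 3.056; principal scales a = 3.056, b = 1.000.
sin(ω/2) = (a − b)/(a + b) = 2.056/4.056 = 0.5069, so ω = 2 arcsin(0.5069) ≈ 60.9°.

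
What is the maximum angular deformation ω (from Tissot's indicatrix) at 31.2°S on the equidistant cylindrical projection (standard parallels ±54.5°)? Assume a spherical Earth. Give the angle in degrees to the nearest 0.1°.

In the equirectangular projection with standard parallel φ₀ = 54.5° (x = Rλ cos φ₀, y = Rφ), meridians are true-scale (h = 1) and the parallel scale is k = cos φ₀ / cos φ.
At 31.2°: h = 1.000, k = 0.6789; principal scales a = 1.000, b = 0.6789.
sin(ω/2) = (a − b)/(a + b) = 0.3211/1.679 = 0.1913, so ω = 2 arcsin(0.1913) ≈ 22.1°.

22.1°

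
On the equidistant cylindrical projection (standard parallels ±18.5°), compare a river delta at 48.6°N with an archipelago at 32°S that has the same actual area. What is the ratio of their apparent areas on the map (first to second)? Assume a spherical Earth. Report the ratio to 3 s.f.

In the equirectangular projection with standard parallel φ₀ = 18.5° (x = Rλ cos φ₀, y = Rφ), meridians are true-scale (h = 1) and the parallel scale is k = cos φ₀ / cos φ.
Areal scale at 48.6°: h·k = 1.000 × 1.434 = 1.434.
Areal scale at 32°: h·k = 1.000 × 1.118 = 1.118.
Ratio = 1.434/1.118 ≈ 1.28.

1.28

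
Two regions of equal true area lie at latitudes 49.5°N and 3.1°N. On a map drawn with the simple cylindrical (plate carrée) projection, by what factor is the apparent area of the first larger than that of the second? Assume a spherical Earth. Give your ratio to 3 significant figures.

In the plate carrée (x = Rλ, y = Rφ), meridians are true-scale (h = 1) and parallels are stretched by k = sec φ.
Areal scale at 49.5°: h·k = 1.000 × 1.540 = 1.540.
Areal scale at 3.1°: h·k = 1.000 × 1.001 = 1.001.
Ratio = 1.540/1.001 ≈ 1.54.

1.54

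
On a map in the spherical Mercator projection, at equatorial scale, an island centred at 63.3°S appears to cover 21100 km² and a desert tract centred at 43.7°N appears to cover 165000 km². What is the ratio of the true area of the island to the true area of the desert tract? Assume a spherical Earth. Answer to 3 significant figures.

Mercator's areal exaggeration is sec²φ; hence true area = (apparent area) · cos²φ.
True area of island: 21100 × cos²(63.3°) = 21100 × 0.2019 = 4260 km².
True area of desert tract: 165000 × cos²(43.7°) = 165000 × 0.5227 = 86240 km².
Ratio = 4260 / 86240 ≈ 0.0494.

0.0494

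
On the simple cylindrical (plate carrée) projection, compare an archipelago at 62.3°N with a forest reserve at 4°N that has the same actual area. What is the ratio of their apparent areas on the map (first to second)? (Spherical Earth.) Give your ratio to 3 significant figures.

2.15

Plate carrée maps x = Rλ, y = Rφ. The meridian scale is h = 1 and the parallel scale is k = 1/cos φ = sec φ.
Areal scale at 62.3°: h·k = 1.000 × 2.151 = 2.151.
Areal scale at 4°: h·k = 1.000 × 1.002 = 1.002.
Ratio = 2.151/1.002 ≈ 2.15.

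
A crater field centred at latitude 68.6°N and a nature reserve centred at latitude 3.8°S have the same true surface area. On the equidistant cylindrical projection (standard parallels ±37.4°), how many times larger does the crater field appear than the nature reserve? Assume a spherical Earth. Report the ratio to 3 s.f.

The equidistant cylindrical projection with φ₀ = 37.4° has h = 1 (meridians true) and k = cos φ₀ / cos φ along parallels.
Areal scale at 68.6°: h·k = 1.000 × 2.177 = 2.177.
Areal scale at 3.8°: h·k = 1.000 × 0.7962 = 0.7962.
Ratio = 2.177/0.7962 ≈ 2.73.

2.73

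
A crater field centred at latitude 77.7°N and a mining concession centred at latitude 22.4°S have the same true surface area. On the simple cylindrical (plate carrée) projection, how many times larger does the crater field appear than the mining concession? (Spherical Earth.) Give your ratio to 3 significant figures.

In the plate carrée (x = Rλ, y = Rφ), meridians are true-scale (h = 1) and parallels are stretched by k = sec φ.
Areal scale at 77.7°: h·k = 1.000 × 4.694 = 4.694.
Areal scale at 22.4°: h·k = 1.000 × 1.082 = 1.082.
Ratio = 4.694/1.082 ≈ 4.34.

4.34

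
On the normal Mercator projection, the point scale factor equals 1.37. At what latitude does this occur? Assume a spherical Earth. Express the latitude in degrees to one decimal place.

Mercator scale is k = sec φ = 1/cos φ.
1/cos φ = 1.37  ⇒  cos φ = 0.7299  ⇒  φ = arccos(0.7299) ≈ 43.1°.

43.1°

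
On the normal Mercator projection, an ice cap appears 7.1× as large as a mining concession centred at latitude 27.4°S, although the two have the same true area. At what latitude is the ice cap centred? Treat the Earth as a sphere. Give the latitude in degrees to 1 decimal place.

For equal true areas on Mercator, apparent areas scale as sec²φ, so the ratio is cos²φ₂ / cos²φ₁.
cos²φ₂ / cos²φ₁ = 7.1  ⇒  cos φ₁ = cos 27.4° / √7.1 = 0.8878/2.665 = 0.3332.
φ₁ = arccos(0.3332) ≈ 70.5°.

70.5°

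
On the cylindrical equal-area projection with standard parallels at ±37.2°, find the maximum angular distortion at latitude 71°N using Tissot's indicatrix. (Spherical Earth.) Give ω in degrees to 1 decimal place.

For cylindrical equal-area with standard parallel φ₀, h = cos φ / cos φ₀ and k = cos φ₀ / cos φ, so h·k = 1.
At 71°: h = 0.4087, k = 2.447; principal scales a = 2.447, b = 0.4087.
sin(ω/2) = (a − b)/(a + b) = 2.038/2.855 = 0.7137, so ω = 2 arcsin(0.7137) ≈ 91.1°.

91.1°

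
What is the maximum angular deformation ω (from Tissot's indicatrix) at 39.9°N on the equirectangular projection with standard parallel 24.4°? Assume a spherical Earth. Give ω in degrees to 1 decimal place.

9.8°

In the equirectangular projection with standard parallel φ₀ = 24.4° (x = Rλ cos φ₀, y = Rφ), meridians are true-scale (h = 1) and the parallel scale is k = cos φ₀ / cos φ.
At 39.9°: h = 1.000, k = 1.187; principal scales a = 1.187, b = 1.000.
sin(ω/2) = (a − b)/(a + b) = 0.1871/2.187 = 0.08554, so ω = 2 arcsin(0.08554) ≈ 9.8°.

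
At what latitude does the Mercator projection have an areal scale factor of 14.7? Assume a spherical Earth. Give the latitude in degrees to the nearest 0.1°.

74.9°

Mercator areal scale is sec²φ.
sec²φ = 14.7  ⇒  cos²φ = 0.06803  ⇒  cos φ = 0.2608.
φ = arccos(0.2608) ≈ 74.9°.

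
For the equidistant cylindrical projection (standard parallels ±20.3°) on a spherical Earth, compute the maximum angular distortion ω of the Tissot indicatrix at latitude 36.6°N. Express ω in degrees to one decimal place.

With standard parallel φ₀ = 20.3°, the equirectangular projection gives x = Rλ cos φ₀, y = Rφ, so h = 1 and k = cos 20.3° / cos φ.
At 36.6°: h = 1.000, k = 1.168; principal scales a = 1.168, b = 1.000.
sin(ω/2) = (a − b)/(a + b) = 0.1682/2.168 = 0.07760, so ω = 2 arcsin(0.07760) ≈ 8.9°.

8.9°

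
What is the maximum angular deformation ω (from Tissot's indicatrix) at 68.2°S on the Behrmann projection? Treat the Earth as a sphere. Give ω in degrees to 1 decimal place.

The Behrmann projection is cylindrical equal-area with φ₀ = 30°. A cylindrical equal-area projection with standard parallel φ₀ has meridian scale h = cos φ / cos φ₀ and parallel scale k = cos φ₀ / cos φ (so areas are preserved, h·k = 1).
At 68.2°: h = 0.4288, k = 2.332; principal scales a = 2.332, b = 0.4288.
sin(ω/2) = (a − b)/(a + b) = 1.903/2.761 = 0.6894, so ω = 2 arcsin(0.6894) ≈ 87.2°.

87.2°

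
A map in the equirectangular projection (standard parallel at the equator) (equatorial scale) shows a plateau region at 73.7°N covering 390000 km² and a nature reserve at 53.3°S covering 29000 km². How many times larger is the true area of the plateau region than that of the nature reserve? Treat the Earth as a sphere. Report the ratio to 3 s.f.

6.32

On the plate carrée, areal scale = h·k = 1 × sec φ, so true area = apparent × cos φ.
True area of plateau region: 390000 × cos(73.7°) = 390000 × 0.2807 = 109500 km².
True area of nature reserve: 29000 × cos(53.3°) = 29000 × 0.5976 = 17330 km².
Ratio = 109500 / 17330 ≈ 6.32.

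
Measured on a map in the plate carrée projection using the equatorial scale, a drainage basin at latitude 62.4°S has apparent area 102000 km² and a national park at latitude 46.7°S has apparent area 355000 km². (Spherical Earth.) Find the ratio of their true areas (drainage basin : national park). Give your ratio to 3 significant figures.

Plate carrée has h = 1 and k = sec φ, giving areal scale sec φ; true area = (apparent area) · cos φ.
True area of drainage basin: 102000 × cos(62.4°) = 102000 × 0.4633 = 47260 km².
True area of national park: 355000 × cos(46.7°) = 355000 × 0.6858 = 243500 km².
Ratio = 47260 / 243500 ≈ 0.194.

0.194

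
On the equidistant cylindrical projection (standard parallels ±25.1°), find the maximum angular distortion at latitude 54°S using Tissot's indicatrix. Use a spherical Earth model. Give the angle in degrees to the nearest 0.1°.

In the equirectangular projection with standard parallel φ₀ = 25.1° (x = Rλ cos φ₀, y = Rφ), meridians are true-scale (h = 1) and the parallel scale is k = cos φ₀ / cos φ.
At 54°: h = 1.000, k = 1.541; principal scales a = 1.541, b = 1.000.
sin(ω/2) = (a − b)/(a + b) = 0.5406/2.541 = 0.2128, so ω = 2 arcsin(0.2128) ≈ 24.6°.

24.6°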